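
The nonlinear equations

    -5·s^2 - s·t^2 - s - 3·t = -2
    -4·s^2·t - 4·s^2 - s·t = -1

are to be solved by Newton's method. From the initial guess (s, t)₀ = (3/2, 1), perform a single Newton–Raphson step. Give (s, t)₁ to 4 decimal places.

(-0.2237, 3.3421)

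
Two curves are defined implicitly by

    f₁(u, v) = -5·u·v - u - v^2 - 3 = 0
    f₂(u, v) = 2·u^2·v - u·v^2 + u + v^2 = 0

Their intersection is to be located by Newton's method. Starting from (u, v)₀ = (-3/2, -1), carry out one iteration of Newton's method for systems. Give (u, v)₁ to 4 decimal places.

At (-3/2, -1): F = (-10.0000, -3.5000).
Jacobian J = [[-5·v - 1, -5·u - 2·v], [4·u·v - v^2 + 1, 2·u^2 - 2·u·v + 2·v]].
At the point, J = [[4.0000, 9.5000], [6.0000, -0.5000]] (det J = -59.0000).
Solving J·Δ = −F gives Δ = (0.6483, 0.7797).
Then the next iterate is (u, v)₁ = (-0.8517, -0.2203).

(-0.8517, -0.2203)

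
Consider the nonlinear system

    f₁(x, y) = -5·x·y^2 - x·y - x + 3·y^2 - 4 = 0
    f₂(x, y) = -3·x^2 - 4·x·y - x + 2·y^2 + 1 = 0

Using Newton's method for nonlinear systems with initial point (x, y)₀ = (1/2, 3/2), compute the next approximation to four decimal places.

At (1/2, 3/2): F = (-4.1250, 1.2500).
Jacobian J = [[-5·y^2 - y - 1, -10·x·y - x + 6·y], [-6·x - 4·y - 1, -4·x + 4·y]].
At the point, J = [[-13.7500, 1.0000], [-10.0000, 4.0000]] (det J = -45.0000).
Solving J·Δ = −F gives Δ = (-0.3944, -1.2986).
Then the next iterate is (x, y)₁ = (0.1056, 0.2014).

(0.1056, 0.2014)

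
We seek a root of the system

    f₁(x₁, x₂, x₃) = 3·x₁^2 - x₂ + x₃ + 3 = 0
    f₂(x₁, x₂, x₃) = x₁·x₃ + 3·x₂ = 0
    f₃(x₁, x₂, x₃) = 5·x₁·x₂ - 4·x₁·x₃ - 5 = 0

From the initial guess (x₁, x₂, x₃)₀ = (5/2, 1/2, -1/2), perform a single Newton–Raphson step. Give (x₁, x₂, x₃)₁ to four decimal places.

(1.1190, 0.3450, -0.6902)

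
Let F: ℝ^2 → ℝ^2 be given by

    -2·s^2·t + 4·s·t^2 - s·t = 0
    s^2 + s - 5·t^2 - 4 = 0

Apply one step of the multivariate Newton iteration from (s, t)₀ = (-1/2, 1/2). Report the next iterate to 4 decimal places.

(-1.6333, -0.6000)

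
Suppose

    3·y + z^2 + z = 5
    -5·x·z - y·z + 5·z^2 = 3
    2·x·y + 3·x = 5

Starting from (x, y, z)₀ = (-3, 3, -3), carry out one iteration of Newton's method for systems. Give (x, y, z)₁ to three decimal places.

At (-3, 3, -3): F = (10.000, 6.000, -32.000).
Jacobian J = [[0, 3, 2·z + 1], [-5·z, -z, -5·x - y + 10·z], [2·y + 3, 2·x, 0]].
At the point, J = [[0.000, 3.000, -5.000], [15.000, 3.000, -18.000], [9.000, -6.000, 0.000]] (det J = 99.000).
Solving J·Δ = −F gives Δ = (-3.515, -10.606, -4.364).
Then the next iterate is (x, y, z)₁ = (-6.515, -7.606, -7.364).

(-6.515, -7.606, -7.364)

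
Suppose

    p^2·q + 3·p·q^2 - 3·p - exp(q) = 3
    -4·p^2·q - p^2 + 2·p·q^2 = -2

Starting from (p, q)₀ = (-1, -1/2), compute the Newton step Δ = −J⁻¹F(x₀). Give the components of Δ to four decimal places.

At (-1, -1/2): F = (-1.856531, 2.5000).
Jacobian J = [[2·p·q + 3·q^2 - 3, p^2 + 6·p·q - exp(q)], [-8·p·q - 2·p + 2·q^2, -4·p^2 + 4·p·q]].
At the point, J = [[-1.2500, 3.393469], [-1.5000, -2.0000]] (det J = 7.590204).
Solving J·Δ = −F gives Δ = (0.6285, 0.7786).

(0.6285, 0.7786)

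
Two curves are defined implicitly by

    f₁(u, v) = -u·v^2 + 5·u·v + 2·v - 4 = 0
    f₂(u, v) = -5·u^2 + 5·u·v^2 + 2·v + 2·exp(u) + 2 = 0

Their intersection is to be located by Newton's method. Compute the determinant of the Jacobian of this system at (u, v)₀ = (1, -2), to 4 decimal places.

J = [[-v^2 + 5·v, -2·u·v + 5·u + 2], [-10·u + 5·v^2 + 2·exp(u), 10·u·v + 2]].
At the point, J = [[-14.0000, 11.0000], [15.436564, -18.0000]].
det J = 82.1978.

82.1978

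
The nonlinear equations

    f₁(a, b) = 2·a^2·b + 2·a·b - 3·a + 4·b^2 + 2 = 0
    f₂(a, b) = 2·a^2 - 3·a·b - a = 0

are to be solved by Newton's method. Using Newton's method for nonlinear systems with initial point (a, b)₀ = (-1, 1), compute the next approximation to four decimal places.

(-0.5714, 0.1429)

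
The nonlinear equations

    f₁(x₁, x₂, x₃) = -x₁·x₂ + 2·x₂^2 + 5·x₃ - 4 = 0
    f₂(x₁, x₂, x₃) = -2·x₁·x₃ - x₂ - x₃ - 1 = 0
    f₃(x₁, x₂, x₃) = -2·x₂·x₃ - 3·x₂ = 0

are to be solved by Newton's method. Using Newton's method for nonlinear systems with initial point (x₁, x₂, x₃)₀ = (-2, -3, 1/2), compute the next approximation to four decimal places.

At (-2, -3, 1/2): F = (10.5000, 3.5000, 12.0000).
Jacobian J = [[-x₂, -x₁ + 4·x₂, 5], [-2·x₃, -1, -2·x₁ - 1], [0, -2·x₃ - 3, -2·x₂]].
At the point, J = [[3.0000, -10.0000, 5.0000], [-1.0000, -1.0000, 3.0000], [0.0000, -4.0000, 6.0000]] (det J = -22.0000).
Solving J·Δ = −F gives Δ = (-4.4091, -1.9091, -3.2727).
Then the next iterate is (x₁, x₂, x₃)₁ = (-6.4091, -4.9091, -2.7727).

(-6.4091, -4.9091, -2.7727)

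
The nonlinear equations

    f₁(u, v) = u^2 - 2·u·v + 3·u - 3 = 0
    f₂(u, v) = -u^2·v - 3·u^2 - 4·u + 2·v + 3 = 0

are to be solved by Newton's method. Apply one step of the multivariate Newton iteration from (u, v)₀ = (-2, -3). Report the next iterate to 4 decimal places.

(-4.3333, 4.1667)

At (-2, -3): F = (-17.0000, 5.0000).
Jacobian J = [[2·u - 2·v + 3, -2·u], [-2·u·v - 6·u - 4, -u^2 + 2]].
At the point, J = [[5.0000, 4.0000], [-4.0000, -2.0000]] (det J = 6.0000).
Solving J·Δ = −F gives Δ = (-2.3333, 7.1667).
Then the next iterate is (u, v)₁ = (-4.3333, 4.1667).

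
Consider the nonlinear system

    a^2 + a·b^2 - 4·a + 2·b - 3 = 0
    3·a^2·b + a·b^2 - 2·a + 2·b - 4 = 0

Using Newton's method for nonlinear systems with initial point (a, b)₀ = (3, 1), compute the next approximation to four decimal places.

(-3.8065, 3.6774)

At (3, 1): F = (-1.0000, 22.0000).
Jacobian J = [[2·a + b^2 - 4, 2·a·b + 2], [6·a·b + b^2 - 2, 3·a^2 + 2·a·b + 2]].
At the point, J = [[3.0000, 8.0000], [17.0000, 35.0000]] (det J = -31.0000).
Solving J·Δ = −F gives Δ = (-6.8065, 2.6774).
Then the next iterate is (a, b)₁ = (-3.8065, 3.6774).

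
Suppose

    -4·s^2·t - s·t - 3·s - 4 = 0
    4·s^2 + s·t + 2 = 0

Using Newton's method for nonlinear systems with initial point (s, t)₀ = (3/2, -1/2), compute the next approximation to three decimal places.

At (3/2, -1/2): F = (-3.250, 10.250).
Jacobian J = [[-8·s·t - t - 3, -4·s^2 - s], [8·s + t, s]].
At the point, J = [[3.500, -10.500], [11.500, 1.500]] (det J = 126.000).
Solving J·Δ = −F gives Δ = (-0.815, -0.581).
Then the next iterate is (s, t)₁ = (0.685, -1.081).

(0.685, -1.081)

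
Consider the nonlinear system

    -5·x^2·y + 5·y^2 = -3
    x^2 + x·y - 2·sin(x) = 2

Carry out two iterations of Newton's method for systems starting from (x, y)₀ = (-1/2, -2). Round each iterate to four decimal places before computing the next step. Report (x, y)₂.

(-0.7542, 0.0928)

At (-1/2, -2): F = (25.5000, 0.208851).
Jacobian J = [[-10·x·y, -5·x^2 + 10·y], [2·x + y - 2·cos(x), x]].
At the point, J = [[-10.0000, -21.2500], [-4.755165, -0.5000]] (det J = -96.047259).
Solving J·Δ = −F gives Δ = (-0.0865, 1.2407).
Then the next iterate is (x, y)₁ = (-0.5865, -0.7593).
Round to (-0.5865, -0.7593) and repeat: F = (7.188611, -0.103790), J = [[-4.453295, -9.312911], [-3.598066, -0.5865]].
Δ = (-0.1677, 0.8521), so (x, y)₂ = (-0.7542, 0.0928).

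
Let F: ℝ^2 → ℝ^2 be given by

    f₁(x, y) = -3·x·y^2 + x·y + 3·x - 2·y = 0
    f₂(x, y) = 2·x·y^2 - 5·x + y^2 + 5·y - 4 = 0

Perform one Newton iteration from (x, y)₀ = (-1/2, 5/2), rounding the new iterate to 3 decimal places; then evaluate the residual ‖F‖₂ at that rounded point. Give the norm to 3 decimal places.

At (-1/2, 5/2): F = (1.625, 11.000).
Jacobian J = [[-3·y^2 + y + 3, -6·x·y + x - 2], [2·y^2 - 5, 4·x·y + 2·y + 5]].
At the point, J = [[-13.250, 5.000], [7.500, 5.000]] (det J = -103.750).
Solving J·Δ = −F gives Δ = (-0.452, -1.522).
Then the next iterate is (x, y)₁ = (-0.952, 0.978).
Re-evaluating at (-0.952, 0.978): F = (-3.01134, 4.78534), so ‖F‖₂ = 5.654.

5.654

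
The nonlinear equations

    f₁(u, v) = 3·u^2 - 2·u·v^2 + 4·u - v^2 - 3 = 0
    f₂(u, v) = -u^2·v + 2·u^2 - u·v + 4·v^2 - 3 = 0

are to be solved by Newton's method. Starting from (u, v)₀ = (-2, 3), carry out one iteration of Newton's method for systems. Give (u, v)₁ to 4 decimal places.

At (-2, 3): F = (28.0000, 35.0000).
Jacobian J = [[6·u - 2·v^2 + 4, -4·u·v - 2·v], [-2·u·v + 4·u - v, -u^2 - u + 8·v]].
At the point, J = [[-26.0000, 18.0000], [1.0000, 22.0000]] (det J = -590.0000).
Solving J·Δ = −F gives Δ = (-0.0237, -1.5898).
Then the next iterate is (u, v)₁ = (-2.0237, 1.4102).

(-2.0237, 1.4102)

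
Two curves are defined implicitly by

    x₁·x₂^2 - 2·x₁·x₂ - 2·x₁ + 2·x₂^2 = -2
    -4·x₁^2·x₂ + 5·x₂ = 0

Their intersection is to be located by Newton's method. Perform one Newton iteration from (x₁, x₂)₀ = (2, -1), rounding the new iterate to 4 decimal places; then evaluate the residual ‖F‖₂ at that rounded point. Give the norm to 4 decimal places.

At (2, -1): F = (6.0000, 11.0000).
Jacobian J = [[x₂^2 - 2·x₂ - 2, 2·x₁·x₂ - 2·x₁ + 4·x₂], [-8·x₁·x₂, -4·x₁^2 + 5]].
At the point, J = [[1.0000, -12.0000], [16.0000, -11.0000]] (det J = 181.0000).
Solving J·Δ = −F gives Δ = (-0.3646, 0.4696).
Then the next iterate is (x₁, x₂)₁ = (1.6354, -0.5304).
Re-evaluating at (1.6354, -0.5304): F = (1.486758, 3.022290), so ‖F‖₂ = 3.3682.

3.3682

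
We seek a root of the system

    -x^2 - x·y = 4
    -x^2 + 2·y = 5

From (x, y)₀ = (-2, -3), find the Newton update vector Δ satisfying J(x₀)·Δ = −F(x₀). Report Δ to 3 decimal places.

(-0.333, 8.167)

At (-2, -3): F = (-14.000, -15.000).
Jacobian J = [[-2·x - y, -x], [-2·x, 2]].
At the point, J = [[7.000, 2.000], [4.000, 2.000]] (det J = 6.000).
Solving J·Δ = −F gives Δ = (-0.333, 8.167).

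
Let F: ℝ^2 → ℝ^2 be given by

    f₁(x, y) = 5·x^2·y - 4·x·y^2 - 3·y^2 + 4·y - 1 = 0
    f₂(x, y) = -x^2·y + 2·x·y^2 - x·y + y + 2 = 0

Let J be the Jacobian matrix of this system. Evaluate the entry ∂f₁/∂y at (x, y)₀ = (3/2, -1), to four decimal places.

33.2500

∂f₁/∂y = 5·x^2 - 8·x·y - 6·y + 4.
At (3/2, -1) this is 33.2500.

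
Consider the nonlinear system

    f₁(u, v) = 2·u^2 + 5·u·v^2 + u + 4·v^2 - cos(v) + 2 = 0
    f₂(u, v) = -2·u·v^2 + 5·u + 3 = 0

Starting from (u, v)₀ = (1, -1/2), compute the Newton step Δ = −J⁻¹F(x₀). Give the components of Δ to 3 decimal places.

(-1.520, -0.330)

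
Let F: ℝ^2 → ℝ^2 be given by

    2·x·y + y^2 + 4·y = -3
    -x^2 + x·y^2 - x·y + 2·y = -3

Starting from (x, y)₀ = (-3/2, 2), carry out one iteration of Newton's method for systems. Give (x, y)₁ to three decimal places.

(-2.393, 0.914)

At (-3/2, 2): F = (9.000, 1.750).
Jacobian J = [[2·y, 2·x + 2·y + 4], [-2·x + y^2 - y, 2·x·y - x + 2]].
At the point, J = [[4.000, 5.000], [5.000, -2.500]] (det J = -35.000).
Solving J·Δ = −F gives Δ = (-0.893, -1.086).
Then the next iterate is (x, y)₁ = (-2.393, 0.914).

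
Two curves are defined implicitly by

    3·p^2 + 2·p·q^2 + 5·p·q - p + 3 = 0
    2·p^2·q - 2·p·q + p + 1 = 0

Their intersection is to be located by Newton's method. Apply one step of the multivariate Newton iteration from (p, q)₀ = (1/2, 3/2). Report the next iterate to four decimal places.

At (1/2, 3/2): F = (9.2500, 0.7500).
Jacobian J = [[6·p + 2·q^2 + 5·q - 1, 4·p·q + 5·p], [4·p·q - 2·q + 1, 2·p^2 - 2·p]].
At the point, J = [[14.0000, 5.5000], [1.0000, -0.5000]] (det J = -12.5000).
Solving J·Δ = −F gives Δ = (-0.7000, 0.1000).
Then the next iterate is (p, q)₁ = (-0.2000, 1.6000).

(-0.2000, 1.6000)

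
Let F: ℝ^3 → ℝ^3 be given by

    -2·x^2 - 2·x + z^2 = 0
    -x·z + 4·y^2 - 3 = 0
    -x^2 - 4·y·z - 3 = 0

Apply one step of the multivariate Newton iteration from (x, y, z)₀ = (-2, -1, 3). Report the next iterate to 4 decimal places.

At (-2, -1, 3): F = (5.0000, 7.0000, 5.0000).
Jacobian J = [[-4·x - 2, 0, 2·z], [-z, 8·y, -x], [-2·x, -4·z, -4·y]].
At the point, J = [[6.0000, 0.0000, 6.0000], [-3.0000, -8.0000, 2.0000], [4.0000, -12.0000, 4.0000]] (det J = 360.0000).
Solving J·Δ = −F gives Δ = (0.8444, 0.1389, -1.6778).
Then the next iterate is (x, y, z)₁ = (-1.1556, -0.8611, 1.3222).

(-1.1556, -0.8611, 1.3222)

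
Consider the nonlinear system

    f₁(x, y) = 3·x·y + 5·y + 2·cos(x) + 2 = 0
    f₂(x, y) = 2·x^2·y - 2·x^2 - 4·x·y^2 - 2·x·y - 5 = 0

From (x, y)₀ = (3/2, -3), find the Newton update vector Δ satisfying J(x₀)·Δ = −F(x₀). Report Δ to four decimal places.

At (3/2, -3): F = (-26.358526, -68.0000).
Jacobian J = [[3·y - 2·sin(x), 3·x + 5], [4·x·y - 4·x - 4·y^2 - 2·y, 2·x^2 - 8·x·y - 2·x]].
At the point, J = [[-10.994990, 9.5000], [-54.0000, 37.5000]] (det J = 100.687876).
Solving J·Δ = −F gives Δ = (3.4011, 6.7108).

(3.4011, 6.7108)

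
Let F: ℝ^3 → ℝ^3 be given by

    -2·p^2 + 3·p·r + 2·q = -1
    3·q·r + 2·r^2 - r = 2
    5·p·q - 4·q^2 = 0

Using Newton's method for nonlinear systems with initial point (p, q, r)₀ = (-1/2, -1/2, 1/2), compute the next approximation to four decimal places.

At (-1/2, -1/2, 1/2): F = (-1.2500, -2.7500, 0.2500).
Jacobian J = [[-4·p + 3·r, 2, 3·p], [0, 3·r, 3·q + 4·r - 1], [5·q, 5·p - 8·q, 0]].
At the point, J = [[3.5000, 2.0000, -1.5000], [0.0000, 1.5000, -0.5000], [-2.5000, 1.5000, 0.0000]] (det J = -0.5000).
Solving J·Δ = −F gives Δ = (11.1250, 18.3750, 49.6250).
Then the next iterate is (p, q, r)₁ = (10.6250, 17.8750, 50.1250).

(10.6250, 17.8750, 50.1250)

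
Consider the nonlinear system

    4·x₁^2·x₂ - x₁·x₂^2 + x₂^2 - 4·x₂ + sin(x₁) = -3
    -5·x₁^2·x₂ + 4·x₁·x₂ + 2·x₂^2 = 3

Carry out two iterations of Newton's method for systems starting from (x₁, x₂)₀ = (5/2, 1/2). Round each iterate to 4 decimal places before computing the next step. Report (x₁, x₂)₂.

(3.3425, 0.0438)

At (5/2, 1/2): F = (13.723472, -13.1250).
Jacobian J = [[8·x₁·x₂ - x₂^2 + cos(x₁), 4·x₁^2 - 2·x₁·x₂ + 2·x₂ - 4], [-10·x₁·x₂ + 4·x₂, -5·x₁^2 + 4·x₁ + 4·x₂]].
At the point, J = [[8.948856, 19.5000], [-10.5000, -19.2500]] (det J = 32.484515).
Solving J·Δ = −F gives Δ = (0.2536, -0.8202).
Then the next iterate is (x₁, x₂)₁ = (2.7536, -0.3202).
Round to (2.7536, -0.3202) and repeat: F = (-5.232089, 5.817528), J = [[-8.081820, 27.452257], [7.536227, -28.177965]].
Δ = (0.5889, 0.3640), so (x₁, x₂)₂ = (3.3425, 0.0438).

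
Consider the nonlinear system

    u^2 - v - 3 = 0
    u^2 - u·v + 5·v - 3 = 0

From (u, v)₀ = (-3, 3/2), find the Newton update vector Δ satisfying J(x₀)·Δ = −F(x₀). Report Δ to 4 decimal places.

At (-3, 3/2): F = (4.5000, 18.0000).
Jacobian J = [[2·u, -1], [2·u - v, -u + 5]].
At the point, J = [[-6.0000, -1.0000], [-7.5000, 8.0000]] (det J = -55.5000).
Solving J·Δ = −F gives Δ = (0.9730, -1.3378).

(0.9730, -1.3378)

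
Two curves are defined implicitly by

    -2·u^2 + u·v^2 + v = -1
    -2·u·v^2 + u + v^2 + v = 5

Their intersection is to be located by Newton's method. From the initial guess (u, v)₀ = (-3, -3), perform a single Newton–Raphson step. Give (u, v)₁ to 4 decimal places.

(-1.2546, -2.4554)

At (-3, -3): F = (-47.0000, 52.0000).
Jacobian J = [[-4·u + v^2, 2·u·v + 1], [-2·v^2 + 1, -4·u·v + 2·v + 1]].
At the point, J = [[21.0000, 19.0000], [-17.0000, -41.0000]] (det J = -538.0000).
Solving J·Δ = −F gives Δ = (1.7454, 0.5446).
Then the next iterate is (u, v)₁ = (-1.2546, -2.4554).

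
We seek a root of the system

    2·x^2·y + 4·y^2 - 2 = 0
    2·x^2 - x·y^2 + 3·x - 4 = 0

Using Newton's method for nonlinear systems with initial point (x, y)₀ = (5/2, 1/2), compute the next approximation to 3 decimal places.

At (5/2, 1/2): F = (5.250, 15.375).
Jacobian J = [[4·x·y, 2·x^2 + 8·y], [4·x - y^2 + 3, -2·x·y]].
At the point, J = [[5.000, 16.500], [12.750, -2.500]] (det J = -222.875).
Solving J·Δ = −F gives Δ = (-1.197, 0.045).
Then the next iterate is (x, y)₁ = (1.303, 0.545).

(1.303, 0.545)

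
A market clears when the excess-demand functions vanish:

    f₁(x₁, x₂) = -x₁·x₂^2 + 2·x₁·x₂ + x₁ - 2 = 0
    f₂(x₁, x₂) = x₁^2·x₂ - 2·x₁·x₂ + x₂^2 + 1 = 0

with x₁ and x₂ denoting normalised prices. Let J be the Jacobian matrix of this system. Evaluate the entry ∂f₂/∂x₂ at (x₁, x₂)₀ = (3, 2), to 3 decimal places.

∂f₂/∂x₂ = x₁^2 - 2·x₁ + 2·x₂.
At (3, 2) this is 7.000.

7.000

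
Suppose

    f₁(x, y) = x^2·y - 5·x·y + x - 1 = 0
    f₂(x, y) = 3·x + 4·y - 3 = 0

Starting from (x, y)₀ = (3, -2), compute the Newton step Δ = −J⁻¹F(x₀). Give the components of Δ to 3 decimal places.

At (3, -2): F = (14.000, -2.000).
Jacobian J = [[2·x·y - 5·y + 1, x^2 - 5·x], [3, 4]].
At the point, J = [[-1.000, -6.000], [3.000, 4.000]] (det J = 14.000).
Solving J·Δ = −F gives Δ = (-3.143, 2.857).

(-3.143, 2.857)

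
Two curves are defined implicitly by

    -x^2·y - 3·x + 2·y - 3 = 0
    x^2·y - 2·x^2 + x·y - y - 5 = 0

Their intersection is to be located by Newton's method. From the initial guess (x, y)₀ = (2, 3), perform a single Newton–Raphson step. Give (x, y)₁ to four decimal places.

At (2, 3): F = (-15.0000, 2.0000).
Jacobian J = [[-2·x·y - 3, -x^2 + 2], [2·x·y - 4·x + y, x^2 + x - 1]].
At the point, J = [[-15.0000, -2.0000], [7.0000, 5.0000]] (det J = -61.0000).
Solving J·Δ = −F gives Δ = (-1.1639, 1.2295).
Then the next iterate is (x, y)₁ = (0.8361, 4.2295).

(0.8361, 4.2295)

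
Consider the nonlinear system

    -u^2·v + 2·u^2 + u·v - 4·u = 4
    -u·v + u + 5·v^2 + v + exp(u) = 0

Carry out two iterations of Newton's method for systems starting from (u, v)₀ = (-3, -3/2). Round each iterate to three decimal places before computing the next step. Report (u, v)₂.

At (-3, -3/2): F = (44.000, 2.29979).
Jacobian J = [[-2·u·v + 4·u + v - 4, -u^2 + u], [-v + exp(u) + 1, -u + 10·v + 1]].
At the point, J = [[-26.500, -12.000], [2.54979, -11.000]] (det J = 322.09744).
Solving J·Δ = −F gives Δ = (1.417, 0.538).
Then the next iterate is (u, v)₁ = (-1.583, -0.962).
Round to (-1.583, -0.962) and repeat: F = (11.27729, 0.76473), J = [[-14.33969, -4.08889], [2.16736, -7.037]].
Δ = (0.694, 0.323), so (u, v)₂ = (-0.889, -0.639).

(-0.889, -0.639)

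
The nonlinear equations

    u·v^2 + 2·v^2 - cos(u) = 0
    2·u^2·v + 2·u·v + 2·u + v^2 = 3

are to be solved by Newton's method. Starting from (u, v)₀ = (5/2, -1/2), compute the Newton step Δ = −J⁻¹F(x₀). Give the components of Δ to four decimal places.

(0.6328, 0.5473)

At (5/2, -1/2): F = (1.926144, -6.5000).
Jacobian J = [[v^2 + sin(u), 2·u·v + 4·v], [4·u·v + 2·v + 2, 2·u^2 + 2·u + 2·v]].
At the point, J = [[0.848472, -4.5000], [-4.0000, 16.5000]] (det J = -4.000210).
Solving J·Δ = −F gives Δ = (0.6328, 0.5473).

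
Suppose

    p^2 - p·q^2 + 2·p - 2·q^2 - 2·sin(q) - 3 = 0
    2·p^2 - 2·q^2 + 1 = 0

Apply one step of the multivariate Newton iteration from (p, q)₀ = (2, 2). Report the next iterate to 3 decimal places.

At (2, 2): F = (-12.81859, 1.000).
Jacobian J = [[2·p - q^2 + 2, -2·p·q - 4·q - 2·cos(q)], [4·p, -4·q]].
At the point, J = [[2.000, -15.16771], [8.000, -8.000]] (det J = 105.34165).
Solving J·Δ = −F gives Δ = (-1.117, -0.992).
Then the next iterate is (p, q)₁ = (0.883, 1.008).

(0.883, 1.008)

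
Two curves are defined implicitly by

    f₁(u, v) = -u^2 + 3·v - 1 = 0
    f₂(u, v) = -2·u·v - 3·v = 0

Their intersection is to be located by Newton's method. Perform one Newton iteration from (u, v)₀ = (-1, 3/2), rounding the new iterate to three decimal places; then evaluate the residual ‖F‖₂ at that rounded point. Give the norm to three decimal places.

At (-1, 3/2): F = (2.500, -1.500).
Jacobian J = [[-2·u, 3], [-2·v, -2·u - 3]].
At the point, J = [[2.000, 3.000], [-3.000, -1.000]] (det J = 7.000).
Solving J·Δ = −F gives Δ = (-0.286, -0.643).
Then the next iterate is (u, v)₁ = (-1.286, 0.857).
Re-evaluating at (-1.286, 0.857): F = (-0.08280, -0.36680), so ‖F‖₂ = 0.376.

0.376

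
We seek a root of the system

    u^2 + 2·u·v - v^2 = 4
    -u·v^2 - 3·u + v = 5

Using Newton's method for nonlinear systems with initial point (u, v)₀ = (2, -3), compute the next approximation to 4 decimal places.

(1.5000, -1.0000)

At (2, -3): F = (-21.0000, -32.0000).
Jacobian J = [[2·u + 2·v, 2·u - 2·v], [-v^2 - 3, -2·u·v + 1]].
At the point, J = [[-2.0000, 10.0000], [-12.0000, 13.0000]] (det J = 94.0000).
Solving J·Δ = −F gives Δ = (-0.5000, 2.0000).
Then the next iterate is (u, v)₁ = (1.5000, -1.0000).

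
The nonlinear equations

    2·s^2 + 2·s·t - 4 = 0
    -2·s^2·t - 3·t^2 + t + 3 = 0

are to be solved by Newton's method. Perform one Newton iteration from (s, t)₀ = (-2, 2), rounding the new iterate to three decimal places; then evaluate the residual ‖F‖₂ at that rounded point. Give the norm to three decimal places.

4.777

At (-2, 2): F = (-4.000, -23.000).
Jacobian J = [[4·s + 2·t, 2·s], [-4·s·t, -2·s^2 - 6·t + 1]].
At the point, J = [[-4.000, -4.000], [16.000, -19.000]] (det J = 140.000).
Solving J·Δ = −F gives Δ = (0.114, -1.114).
Then the next iterate is (s, t)₁ = (-1.886, 0.886).
Re-evaluating at (-1.886, 0.886): F = (-0.228, -4.77198), so ‖F‖₂ = 4.777.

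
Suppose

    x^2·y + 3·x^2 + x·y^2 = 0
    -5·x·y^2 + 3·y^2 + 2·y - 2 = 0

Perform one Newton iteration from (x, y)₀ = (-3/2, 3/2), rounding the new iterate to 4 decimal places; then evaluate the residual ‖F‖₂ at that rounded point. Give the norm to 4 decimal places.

7.2179

At (-3/2, 3/2): F = (6.7500, 24.6250).
Jacobian J = [[2·x·y + 6·x + y^2, x^2 + 2·x·y], [-5·y^2, -10·x·y + 6·y + 2]].
At the point, J = [[-11.2500, -2.2500], [-11.2500, 33.5000]] (det J = -402.1875).
Solving J·Δ = −F gives Δ = (0.7000, -0.5000).
Then the next iterate is (x, y)₁ = (-0.8000, 1.0000).
Re-evaluating at (-0.8000, 1.0000): F = (1.7600, 7.0000), so ‖F‖₂ = 7.2179.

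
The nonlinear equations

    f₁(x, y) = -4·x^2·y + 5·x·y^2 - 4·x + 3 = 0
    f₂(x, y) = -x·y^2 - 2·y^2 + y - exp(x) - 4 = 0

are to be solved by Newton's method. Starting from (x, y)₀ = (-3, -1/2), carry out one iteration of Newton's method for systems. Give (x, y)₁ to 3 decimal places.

(-17.343, 10.967)

At (-3, -1/2): F = (29.250, -4.29979).
Jacobian J = [[-8·x·y + 5·y^2 - 4, -4·x^2 + 10·x·y], [-y^2 - exp(x), -2·x·y - 4·y + 1]].
At the point, J = [[-14.750, -21.000], [-0.29979, 0.000]] (det J = -6.29553).
Solving J·Δ = −F gives Δ = (-14.343, 11.467).
Then the next iterate is (x, y)₁ = (-17.343, 10.967).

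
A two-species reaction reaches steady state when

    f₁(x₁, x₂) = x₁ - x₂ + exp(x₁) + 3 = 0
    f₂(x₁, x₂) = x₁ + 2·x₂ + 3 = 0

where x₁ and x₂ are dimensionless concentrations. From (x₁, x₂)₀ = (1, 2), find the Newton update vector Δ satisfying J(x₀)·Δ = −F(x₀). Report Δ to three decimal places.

(-2.067, -2.967)

At (1, 2): F = (4.71828, 8.000).
Jacobian J = [[exp(x₁) + 1, -1], [1, 2]].
At the point, J = [[3.71828, -1.000], [1.000, 2.000]] (det J = 8.43656).
Solving J·Δ = −F gives Δ = (-2.067, -2.967).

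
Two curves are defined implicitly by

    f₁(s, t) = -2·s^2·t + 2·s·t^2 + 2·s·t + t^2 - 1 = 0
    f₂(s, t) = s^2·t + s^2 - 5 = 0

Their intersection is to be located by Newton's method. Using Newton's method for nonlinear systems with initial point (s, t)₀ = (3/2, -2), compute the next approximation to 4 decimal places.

At (3/2, -2): F = (18.0000, -7.2500).
Jacobian J = [[-4·s·t + 2·t^2 + 2·t, -2·s^2 + 4·s·t + 2·s + 2·t], [2·s·t + 2·s, s^2]].
At the point, J = [[16.0000, -17.5000], [-3.0000, 2.2500]] (det J = -16.5000).
Solving J·Δ = −F gives Δ = (-5.2348, -3.7576).
Then the next iterate is (s, t)₁ = (-3.7348, -5.7576).

(-3.7348, -5.7576)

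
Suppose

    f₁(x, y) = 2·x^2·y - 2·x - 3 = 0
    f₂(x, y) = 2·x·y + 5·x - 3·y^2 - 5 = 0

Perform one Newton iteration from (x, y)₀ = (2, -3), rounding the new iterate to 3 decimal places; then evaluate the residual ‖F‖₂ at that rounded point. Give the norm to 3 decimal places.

At (2, -3): F = (-31.000, -34.000).
Jacobian J = [[4·x·y - 2, 2·x^2], [2·y + 5, 2·x - 6·y]].
At the point, J = [[-26.000, 8.000], [-1.000, 22.000]] (det J = -564.000).
Solving J·Δ = −F gives Δ = (-0.727, 1.512).
Then the next iterate is (x, y)₁ = (1.273, -1.488).
Re-evaluating at (1.273, -1.488): F = (-10.36869, -9.06588), so ‖F‖₂ = 13.773.

13.773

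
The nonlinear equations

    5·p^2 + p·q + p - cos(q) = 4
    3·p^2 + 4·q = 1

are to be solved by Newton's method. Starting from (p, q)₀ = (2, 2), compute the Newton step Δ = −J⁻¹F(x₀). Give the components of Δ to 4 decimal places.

(-0.6024, -2.9429)

At (2, 2): F = (22.416147, 19.0000).
Jacobian J = [[10·p + q + 1, p + sin(q)], [6·p, 4]].
At the point, J = [[23.0000, 2.909297], [12.0000, 4.0000]] (det J = 57.088431).
Solving J·Δ = −F gives Δ = (-0.6024, -2.9429).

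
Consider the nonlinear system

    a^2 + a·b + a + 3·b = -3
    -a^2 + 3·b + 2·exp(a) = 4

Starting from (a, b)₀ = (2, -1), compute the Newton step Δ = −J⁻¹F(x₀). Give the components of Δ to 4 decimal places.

At (2, -1): F = (4.0000, 3.778112).
Jacobian J = [[2·a + b + 1, a + 3], [-2·a + 2·exp(a), 3]].
At the point, J = [[4.0000, 5.0000], [10.778112, 3.0000]] (det J = -41.890561).
Solving J·Δ = −F gives Δ = (-0.1645, -0.6684).

(-0.1645, -0.6684)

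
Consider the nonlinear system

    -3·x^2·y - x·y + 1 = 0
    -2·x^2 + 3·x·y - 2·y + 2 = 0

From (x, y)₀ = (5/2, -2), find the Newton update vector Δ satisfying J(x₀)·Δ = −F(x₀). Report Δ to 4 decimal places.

(-1.3270, 0.0488)

At (5/2, -2): F = (43.5000, -21.5000).
Jacobian J = [[-6·x·y - y, -3·x^2 - x], [-4·x + 3·y, 3·x - 2]].
At the point, J = [[32.0000, -21.2500], [-16.0000, 5.5000]] (det J = -164.0000).
Solving J·Δ = −F gives Δ = (-1.3270, 0.0488).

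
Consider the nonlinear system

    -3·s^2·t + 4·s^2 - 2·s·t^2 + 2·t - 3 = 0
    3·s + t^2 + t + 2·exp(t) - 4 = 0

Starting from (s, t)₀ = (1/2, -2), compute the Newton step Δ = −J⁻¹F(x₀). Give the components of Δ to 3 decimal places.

At (1/2, -2): F = (-8.500, -0.22933).
Jacobian J = [[-6·s·t + 8·s - 2·t^2, -3·s^2 - 4·s·t + 2], [3, 2·t + 2·exp(t) + 1]].
At the point, J = [[2.000, 5.250], [3.000, -2.72933]] (det J = -21.20866).
Solving J·Δ = −F gives Δ = (1.151, 1.181).

(1.151, 1.181)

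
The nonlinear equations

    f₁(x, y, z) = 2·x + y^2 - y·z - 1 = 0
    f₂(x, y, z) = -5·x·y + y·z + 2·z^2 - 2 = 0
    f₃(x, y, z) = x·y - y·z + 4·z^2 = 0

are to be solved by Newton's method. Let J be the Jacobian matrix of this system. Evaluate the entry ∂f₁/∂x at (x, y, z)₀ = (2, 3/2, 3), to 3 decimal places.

2.000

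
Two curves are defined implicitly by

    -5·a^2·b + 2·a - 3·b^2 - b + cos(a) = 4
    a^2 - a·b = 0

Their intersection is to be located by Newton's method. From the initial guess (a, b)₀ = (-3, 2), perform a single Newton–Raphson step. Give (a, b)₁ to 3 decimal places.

(-1.109, 2.044)

At (-3, 2): F = (-114.98999, 15.000).
Jacobian J = [[-10·a·b - sin(a) + 2, -5·a^2 - 6·b - 1], [2·a - b, -a]].
At the point, J = [[62.14112, -58.000], [-8.000, 3.000]] (det J = -277.57664).
Solving J·Δ = −F gives Δ = (1.891, 0.044).
Then the next iterate is (a, b)₁ = (-1.109, 2.044).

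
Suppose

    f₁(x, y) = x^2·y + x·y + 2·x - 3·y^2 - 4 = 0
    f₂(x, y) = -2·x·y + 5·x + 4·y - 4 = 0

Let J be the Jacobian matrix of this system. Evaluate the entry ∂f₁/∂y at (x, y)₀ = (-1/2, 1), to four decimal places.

∂f₁/∂y = x^2 + x - 6·y.
At (-1/2, 1) this is -6.2500.

-6.2500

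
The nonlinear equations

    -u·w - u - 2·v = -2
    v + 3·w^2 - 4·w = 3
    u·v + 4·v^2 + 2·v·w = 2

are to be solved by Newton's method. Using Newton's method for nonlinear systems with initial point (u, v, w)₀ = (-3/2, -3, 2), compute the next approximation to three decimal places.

(2.315, -2.347, 2.168)

At (-3/2, -3, 2): F = (12.500, -2.000, 26.500).
Jacobian J = [[-w - 1, -2, -u], [0, 1, 6·w - 4], [v, u + 8·v + 2·w, 2·v]].
At the point, J = [[-3.000, -2.000, 1.500], [0.000, 1.000, 8.000], [-3.000, -21.500, -6.000]] (det J = -445.500).
Solving J·Δ = −F gives Δ = (3.815, 0.653, 0.168).
Then the next iterate is (u, v, w)₁ = (2.315, -2.347, 2.168).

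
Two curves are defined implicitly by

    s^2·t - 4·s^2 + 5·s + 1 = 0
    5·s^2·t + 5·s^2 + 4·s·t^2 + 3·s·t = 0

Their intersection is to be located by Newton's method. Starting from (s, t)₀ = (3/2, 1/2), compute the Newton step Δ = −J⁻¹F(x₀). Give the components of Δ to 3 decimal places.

(-0.187, -0.734)

At (3/2, 1/2): F = (0.625, 20.625).
Jacobian J = [[2·s·t - 8·s + 5, s^2], [10·s·t + 10·s + 4·t^2 + 3·t, 5·s^2 + 8·s·t + 3·s]].
At the point, J = [[-5.500, 2.250], [25.000, 21.750]] (det J = -175.875).
Solving J·Δ = −F gives Δ = (-0.187, -0.734).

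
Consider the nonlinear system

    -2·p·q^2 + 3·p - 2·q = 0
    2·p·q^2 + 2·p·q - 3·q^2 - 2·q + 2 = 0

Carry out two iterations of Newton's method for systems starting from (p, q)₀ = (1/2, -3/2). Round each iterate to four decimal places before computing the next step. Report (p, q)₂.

At (1/2, -3/2): F = (2.2500, -1.0000).
Jacobian J = [[-2·q^2 + 3, -4·p·q - 2], [2·q^2 + 2·q, 4·p·q + 2·p - 6·q - 2]].
At the point, J = [[-1.5000, 1.0000], [1.5000, 5.0000]] (det J = -9.0000).
Solving J·Δ = −F gives Δ = (1.3611, -0.2083).
Then the next iterate is (p, q)₁ = (1.8611, -1.7083).
Round to (1.8611, -1.7083) and repeat: F = (-1.862555, 1.165554), J = [[-2.836578, 10.717269], [2.419978, -0.745269]].
Δ = (-0.4661, 0.0504), so (p, q)₂ = (1.3950, -1.6579).

(1.3950, -1.6579)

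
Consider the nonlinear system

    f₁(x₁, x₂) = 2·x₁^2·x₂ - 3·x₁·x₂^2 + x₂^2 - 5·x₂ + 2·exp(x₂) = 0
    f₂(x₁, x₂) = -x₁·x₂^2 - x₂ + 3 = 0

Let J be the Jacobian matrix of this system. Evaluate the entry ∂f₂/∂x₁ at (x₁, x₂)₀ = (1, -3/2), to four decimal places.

-2.2500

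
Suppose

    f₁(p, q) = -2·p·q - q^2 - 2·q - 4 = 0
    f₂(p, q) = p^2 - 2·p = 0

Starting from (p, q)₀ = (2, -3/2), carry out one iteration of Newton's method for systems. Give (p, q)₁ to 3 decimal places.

(2.000, -0.583)

At (2, -3/2): F = (2.750, 0.000).
Jacobian J = [[-2·q, -2·p - 2·q - 2], [2·p - 2, 0]].
At the point, J = [[3.000, -3.000], [2.000, 0.000]] (det J = 6.000).
Solving J·Δ = −F gives Δ = (0.000, 0.917).
Then the next iterate is (p, q)₁ = (2.000, -0.583).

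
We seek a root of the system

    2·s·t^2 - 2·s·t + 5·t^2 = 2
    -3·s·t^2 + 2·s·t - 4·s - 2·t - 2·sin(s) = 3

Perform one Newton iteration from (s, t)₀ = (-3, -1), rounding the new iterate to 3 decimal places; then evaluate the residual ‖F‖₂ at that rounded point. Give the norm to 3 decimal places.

9.548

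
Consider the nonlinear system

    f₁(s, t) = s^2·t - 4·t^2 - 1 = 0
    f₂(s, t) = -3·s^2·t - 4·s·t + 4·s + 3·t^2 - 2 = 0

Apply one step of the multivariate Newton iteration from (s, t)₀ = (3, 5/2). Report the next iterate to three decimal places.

At (3, 5/2): F = (-3.500, -68.750).
Jacobian J = [[2·s·t, s^2 - 8·t], [-6·s·t - 4·t + 4, -3·s^2 - 4·s + 6·t]].
At the point, J = [[15.000, -11.000], [-51.000, -24.000]] (det J = -921.000).
Solving J·Δ = −F gives Δ = (-0.730, -1.314).
Then the next iterate is (s, t)₁ = (2.270, 1.186).

(2.270, 1.186)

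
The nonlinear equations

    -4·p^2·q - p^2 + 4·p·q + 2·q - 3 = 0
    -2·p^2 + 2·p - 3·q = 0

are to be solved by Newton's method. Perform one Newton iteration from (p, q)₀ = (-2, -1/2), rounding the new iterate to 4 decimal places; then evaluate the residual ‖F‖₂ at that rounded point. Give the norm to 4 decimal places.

At (-2, -1/2): F = (4.0000, -10.5000).
Jacobian J = [[-8·p·q - 2·p + 4·q, -4·p^2 + 4·p + 2], [-4·p + 2, -3]].
At the point, J = [[-6.0000, -22.0000], [10.0000, -3.0000]] (det J = 238.0000).
Solving J·Δ = −F gives Δ = (1.0210, -0.0966).
Then the next iterate is (p, q)₁ = (-0.9790, -0.5966).
Re-evaluating at (-0.9790, -0.5966): F = (-0.528132, -2.085082), so ‖F‖₂ = 2.1509.

2.1509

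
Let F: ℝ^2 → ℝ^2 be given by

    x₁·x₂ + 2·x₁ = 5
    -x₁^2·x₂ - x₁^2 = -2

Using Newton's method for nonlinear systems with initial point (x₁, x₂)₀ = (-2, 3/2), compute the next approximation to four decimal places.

(-7.3333, -13.8333)

At (-2, 3/2): F = (-12.0000, -8.0000).
Jacobian J = [[x₂ + 2, x₁], [-2·x₁·x₂ - 2·x₁, -x₁^2]].
At the point, J = [[3.5000, -2.0000], [10.0000, -4.0000]] (det J = 6.0000).
Solving J·Δ = −F gives Δ = (-5.3333, -15.3333).
Then the next iterate is (x₁, x₂)₁ = (-7.3333, -13.8333).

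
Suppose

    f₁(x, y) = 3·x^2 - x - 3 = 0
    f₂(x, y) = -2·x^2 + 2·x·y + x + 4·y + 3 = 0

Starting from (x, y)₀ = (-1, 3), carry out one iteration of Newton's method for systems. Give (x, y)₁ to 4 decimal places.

(-0.8571, -0.7857)

At (-1, 3): F = (1.0000, 6.0000).
Jacobian J = [[6·x - 1, 0], [-4·x + 2·y + 1, 2·x + 4]].
At the point, J = [[-7.0000, 0.0000], [11.0000, 2.0000]] (det J = -14.0000).
Solving J·Δ = −F gives Δ = (0.1429, -3.7857).
Then the next iterate is (x, y)₁ = (-0.8571, -0.7857).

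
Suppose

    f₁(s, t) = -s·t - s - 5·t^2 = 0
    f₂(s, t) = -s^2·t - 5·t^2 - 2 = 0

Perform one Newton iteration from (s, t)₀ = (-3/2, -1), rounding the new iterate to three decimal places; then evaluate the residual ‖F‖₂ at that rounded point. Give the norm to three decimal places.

1.608

At (-3/2, -1): F = (-5.000, -4.750).
Jacobian J = [[-t - 1, -s - 10·t], [-2·s·t, -s^2 - 10·t]].
At the point, J = [[0.000, 11.500], [-3.000, 7.750]] (det J = 34.500).
Solving J·Δ = −F gives Δ = (-0.460, 0.435).
Then the next iterate is (s, t)₁ = (-1.960, -0.565).
Re-evaluating at (-1.960, -0.565): F = (-0.74352, -1.42562), so ‖F‖₂ = 1.608.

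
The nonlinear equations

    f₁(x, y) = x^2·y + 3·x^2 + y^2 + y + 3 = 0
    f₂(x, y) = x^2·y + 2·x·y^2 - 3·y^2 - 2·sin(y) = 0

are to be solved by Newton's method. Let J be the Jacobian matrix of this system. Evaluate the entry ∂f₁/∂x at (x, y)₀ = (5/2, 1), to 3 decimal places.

20.000

∂f₁/∂x = 2·x·y + 6·x.
At (5/2, 1) this is 20.000.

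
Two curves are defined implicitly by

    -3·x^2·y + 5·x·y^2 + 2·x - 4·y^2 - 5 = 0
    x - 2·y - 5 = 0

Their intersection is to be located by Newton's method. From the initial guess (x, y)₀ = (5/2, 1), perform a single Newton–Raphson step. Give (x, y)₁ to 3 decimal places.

At (5/2, 1): F = (-10.250, -4.500).
Jacobian J = [[-6·x·y + 5·y^2 + 2, -3·x^2 + 10·x·y - 8·y], [1, -2]].
At the point, J = [[-8.000, -1.750], [1.000, -2.000]] (det J = 17.750).
Solving J·Δ = −F gives Δ = (-0.711, -2.606).
Then the next iterate is (x, y)₁ = (1.789, -1.606).

(1.789, -1.606)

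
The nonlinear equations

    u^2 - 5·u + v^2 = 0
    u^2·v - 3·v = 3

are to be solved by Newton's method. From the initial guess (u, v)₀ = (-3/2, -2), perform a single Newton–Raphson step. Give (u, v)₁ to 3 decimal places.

At (-3/2, -2): F = (13.750, -1.500).
Jacobian J = [[2·u - 5, 2·v], [2·u·v, u^2 - 3]].
At the point, J = [[-8.000, -4.000], [6.000, -0.750]] (det J = 30.000).
Solving J·Δ = −F gives Δ = (0.544, 2.350).
Then the next iterate is (u, v)₁ = (-0.956, 0.350).

(-0.956, 0.350)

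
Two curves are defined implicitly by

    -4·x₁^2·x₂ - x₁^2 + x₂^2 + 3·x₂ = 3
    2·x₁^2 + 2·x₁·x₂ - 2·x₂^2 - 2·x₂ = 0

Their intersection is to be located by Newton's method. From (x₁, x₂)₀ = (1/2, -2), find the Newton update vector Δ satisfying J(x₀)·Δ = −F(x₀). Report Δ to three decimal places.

(0.750, 1.000)

At (1/2, -2): F = (-3.250, -5.500).
Jacobian J = [[-8·x₁·x₂ - 2·x₁, -4·x₁^2 + 2·x₂ + 3], [4·x₁ + 2·x₂, 2·x₁ - 4·x₂ - 2]].
At the point, J = [[7.000, -2.000], [-2.000, 7.000]] (det J = 45.000).
Solving J·Δ = −F gives Δ = (0.750, 1.000).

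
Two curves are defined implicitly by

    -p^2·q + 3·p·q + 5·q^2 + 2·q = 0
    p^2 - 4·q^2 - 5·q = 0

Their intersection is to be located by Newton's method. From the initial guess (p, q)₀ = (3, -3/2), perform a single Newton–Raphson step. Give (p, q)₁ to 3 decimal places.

(1.582, -1.356)

At (3, -3/2): F = (8.250, 7.500).
Jacobian J = [[-2·p·q + 3·q, -p^2 + 3·p + 10·q + 2], [2·p, -8·q - 5]].
At the point, J = [[4.500, -13.000], [6.000, 7.000]] (det J = 109.500).
Solving J·Δ = −F gives Δ = (-1.418, 0.144).
Then the next iterate is (p, q)₁ = (1.582, -1.356).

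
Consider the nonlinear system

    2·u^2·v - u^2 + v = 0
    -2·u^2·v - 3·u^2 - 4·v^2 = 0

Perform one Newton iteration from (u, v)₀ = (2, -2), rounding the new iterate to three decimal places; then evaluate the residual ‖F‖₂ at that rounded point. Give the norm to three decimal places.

At (2, -2): F = (-22.000, -12.000).
Jacobian J = [[4·u·v - 2·u, 2·u^2 + 1], [-4·u·v - 6·u, -2·u^2 - 8·v]].
At the point, J = [[-20.000, 9.000], [4.000, 8.000]] (det J = -196.000).
Solving J·Δ = −F gives Δ = (-0.347, 1.673).
Then the next iterate is (u, v)₁ = (1.653, -0.327).
Re-evaluating at (1.653, -0.327): F = (-4.84640, -6.83795), so ‖F‖₂ = 8.381.

8.381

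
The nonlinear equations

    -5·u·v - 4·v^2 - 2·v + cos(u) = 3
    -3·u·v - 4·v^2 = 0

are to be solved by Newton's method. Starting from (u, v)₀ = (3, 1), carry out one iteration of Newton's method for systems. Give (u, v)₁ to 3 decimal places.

(-5.051, 1.656)

At (3, 1): F = (-24.98999, -13.000).
Jacobian J = [[-5·v - sin(u), -5·u - 8·v - 2], [-3·v, -3·u - 8·v]].
At the point, J = [[-5.14112, -25.000], [-3.000, -17.000]] (det J = 12.39904).
Solving J·Δ = −F gives Δ = (-8.051, 0.656).
Then the next iterate is (u, v)₁ = (-5.051, 1.656).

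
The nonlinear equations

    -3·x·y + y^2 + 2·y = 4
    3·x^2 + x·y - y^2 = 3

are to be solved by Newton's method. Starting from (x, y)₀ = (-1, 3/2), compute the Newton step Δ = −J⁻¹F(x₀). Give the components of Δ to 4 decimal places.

At (-1, 3/2): F = (5.7500, -3.7500).
Jacobian J = [[-3·y, -3·x + 2·y + 2], [6·x + y, x - 2·y]].
At the point, J = [[-4.5000, 8.0000], [-4.5000, -4.0000]] (det J = 54.0000).
Solving J·Δ = −F gives Δ = (-0.1296, -0.7917).

(-0.1296, -0.7917)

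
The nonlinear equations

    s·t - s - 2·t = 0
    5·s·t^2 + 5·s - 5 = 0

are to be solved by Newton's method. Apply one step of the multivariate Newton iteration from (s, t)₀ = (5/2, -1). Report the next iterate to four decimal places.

(1.0556, -0.7778)

At (5/2, -1): F = (-3.0000, 20.0000).
Jacobian J = [[t - 1, s - 2], [5·t^2 + 5, 10·s·t]].
At the point, J = [[-2.0000, 0.5000], [10.0000, -25.0000]] (det J = 45.0000).
Solving J·Δ = −F gives Δ = (-1.4444, 0.2222).
Then the next iterate is (s, t)₁ = (1.0556, -0.7778).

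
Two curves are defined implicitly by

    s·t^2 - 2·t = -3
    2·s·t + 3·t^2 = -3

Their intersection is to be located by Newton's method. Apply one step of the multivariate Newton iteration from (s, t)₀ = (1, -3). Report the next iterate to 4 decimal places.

(0.5000, -1.3125)

At (1, -3): F = (18.0000, 24.0000).
Jacobian J = [[t^2, 2·s·t - 2], [2·t, 2·s + 6·t]].
At the point, J = [[9.0000, -8.0000], [-6.0000, -16.0000]] (det J = -192.0000).
Solving J·Δ = −F gives Δ = (-0.5000, 1.6875).
Then the next iterate is (s, t)₁ = (0.5000, -1.3125).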